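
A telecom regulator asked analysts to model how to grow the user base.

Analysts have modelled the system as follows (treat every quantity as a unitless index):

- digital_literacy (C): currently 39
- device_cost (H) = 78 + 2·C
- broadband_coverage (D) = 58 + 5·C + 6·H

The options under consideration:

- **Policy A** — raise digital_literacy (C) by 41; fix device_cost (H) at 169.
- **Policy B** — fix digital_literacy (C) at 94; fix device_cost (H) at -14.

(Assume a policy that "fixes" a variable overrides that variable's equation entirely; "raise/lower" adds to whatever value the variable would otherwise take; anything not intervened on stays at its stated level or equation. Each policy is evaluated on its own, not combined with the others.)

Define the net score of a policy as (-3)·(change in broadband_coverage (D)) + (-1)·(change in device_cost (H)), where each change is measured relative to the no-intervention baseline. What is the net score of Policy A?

Baseline:
  C = 39
  H = 78 + 2·39 = 156
  D = 58 + 5·39 + 6·156 = 1189
Policy A (C + 41, H := 169):
  C = 39 + 41 = 80
  H = 169
  D = 58 + 5·80 + 6·169 = 1472
ΔD = 1472 − 1189 = 283; ΔH = 169 − 156 = 13
Score = (-3)·283 + (-1)·13 = -862

-862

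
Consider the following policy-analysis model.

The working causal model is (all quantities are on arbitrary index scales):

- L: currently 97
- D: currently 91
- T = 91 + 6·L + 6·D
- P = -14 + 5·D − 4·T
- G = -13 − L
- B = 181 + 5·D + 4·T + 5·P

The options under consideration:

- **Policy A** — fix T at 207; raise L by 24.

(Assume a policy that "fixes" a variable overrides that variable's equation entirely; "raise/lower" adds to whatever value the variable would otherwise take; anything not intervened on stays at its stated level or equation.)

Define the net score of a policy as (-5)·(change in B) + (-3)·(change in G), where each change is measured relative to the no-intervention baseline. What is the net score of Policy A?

Baseline:
  L = 97
  D = 91
  T = 91 + 6·97 + 6·91 = 1219
  P = -14 + 5·91 − 4·1219 = -4435
  G = -13 − 97 = -110
  B = 181 + 5·91 + 4·1219 + 5·(-4435) = -16663
Policy A (T := 207, L + 24):
  L = 97 + 24 = 121
  D = 91
  T = 207
  P = -14 + 5·91 − 4·207 = -387
  G = -13 − 121 = -134
  B = 181 + 5·91 + 4·207 + 5·(-387) = -471
ΔB = -471 − (-16663) = 16192; ΔG = -134 − (-110) = -24
Score = (-5)·16192 + (-3)·(-24) = -80888

-80888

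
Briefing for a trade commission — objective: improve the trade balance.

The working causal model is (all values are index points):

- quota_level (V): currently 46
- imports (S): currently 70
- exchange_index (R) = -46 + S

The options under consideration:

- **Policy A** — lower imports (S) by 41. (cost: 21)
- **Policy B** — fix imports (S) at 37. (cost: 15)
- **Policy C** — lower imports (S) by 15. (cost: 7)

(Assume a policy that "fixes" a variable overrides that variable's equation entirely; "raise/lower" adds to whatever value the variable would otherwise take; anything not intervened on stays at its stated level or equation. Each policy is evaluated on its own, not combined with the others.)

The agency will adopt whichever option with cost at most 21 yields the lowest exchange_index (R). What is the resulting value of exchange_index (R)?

-17

Policy A (S − 41):
  S = 70 − 41 = 29
  R = -46 + 29 = -17
Policy B (S := 37):
  S = 37
  R = -46 + 37 = -9
Policy C (S − 15):
  S = 70 − 15 = 55
  R = -46 + 55 = 9
Comparing — Policy A: R=-17, Policy B: R=-9, Policy C: R=9. Lowest is -17 (Policy A).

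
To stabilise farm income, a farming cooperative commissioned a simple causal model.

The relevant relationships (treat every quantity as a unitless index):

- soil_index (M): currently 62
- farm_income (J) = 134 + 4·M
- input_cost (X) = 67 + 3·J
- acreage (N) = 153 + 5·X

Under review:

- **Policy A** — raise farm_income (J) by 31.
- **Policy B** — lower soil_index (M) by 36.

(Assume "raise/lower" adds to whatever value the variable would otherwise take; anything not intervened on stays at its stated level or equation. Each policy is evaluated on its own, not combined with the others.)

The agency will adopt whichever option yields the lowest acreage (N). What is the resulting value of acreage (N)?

Policy A (J + 31):
  M = 62
  J = 134 + 4·62 (+31 from intervention) = 413
  X = 67 + 3·413 = 1306
  N = 153 + 5·1306 = 6683
Policy B (M − 36):
  M = 62 − 36 = 26
  J = 134 + 4·26 = 238
  X = 67 + 3·238 = 781
  N = 153 + 5·781 = 4058
Comparing — Policy A: N=6683, Policy B: N=4058. Lowest is 4058 (Policy B).

4058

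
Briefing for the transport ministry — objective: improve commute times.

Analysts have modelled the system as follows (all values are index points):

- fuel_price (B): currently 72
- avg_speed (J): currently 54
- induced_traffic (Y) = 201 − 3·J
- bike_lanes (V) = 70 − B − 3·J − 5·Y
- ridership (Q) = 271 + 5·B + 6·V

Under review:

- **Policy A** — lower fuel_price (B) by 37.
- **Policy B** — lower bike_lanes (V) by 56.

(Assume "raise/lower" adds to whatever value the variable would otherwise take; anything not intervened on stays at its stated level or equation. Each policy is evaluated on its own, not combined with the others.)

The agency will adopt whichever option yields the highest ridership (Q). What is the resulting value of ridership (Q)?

Policy A (B − 37):
  B = 72 − 37 = 35
  J = 54
  Y = 201 − 3·54 = 39
  V = 70 − 35 − 3·54 − 5·39 = -322
  Q = 271 + 5·35 + 6·(-322) = -1486
Policy B (V − 56):
  B = 72
  J = 54
  Y = 201 − 3·54 = 39
  V = 70 − 72 − 3·54 − 5·39 (−56 from intervention) = -415
  Q = 271 + 5·72 + 6·(-415) = -1859
Comparing — Policy A: Q=-1486, Policy B: Q=-1859. Highest is -1486 (Policy A).

-1486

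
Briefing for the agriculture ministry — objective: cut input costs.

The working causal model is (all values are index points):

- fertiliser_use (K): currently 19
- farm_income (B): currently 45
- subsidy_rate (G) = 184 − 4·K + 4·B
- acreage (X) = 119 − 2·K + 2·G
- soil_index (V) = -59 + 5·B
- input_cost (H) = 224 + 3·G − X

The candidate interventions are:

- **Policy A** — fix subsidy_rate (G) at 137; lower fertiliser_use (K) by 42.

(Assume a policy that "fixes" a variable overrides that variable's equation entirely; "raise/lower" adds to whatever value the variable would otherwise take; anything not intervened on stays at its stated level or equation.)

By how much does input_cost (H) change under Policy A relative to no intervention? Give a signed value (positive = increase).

Baseline:
  K = 19
  B = 45
  G = 184 − 4·19 + 4·45 = 288
  X = 119 − 2·19 + 2·288 = 657
  H = 224 + 3·288 − 657 = 431
Policy A (G := 137, K − 42):
  K = 19 − 42 = -23
  B = 45
  G = 137
  X = 119 − 2·(-23) + 2·137 = 439
  H = 224 + 3·137 − 439 = 196
Change in H: 196 − 431 = -235

-235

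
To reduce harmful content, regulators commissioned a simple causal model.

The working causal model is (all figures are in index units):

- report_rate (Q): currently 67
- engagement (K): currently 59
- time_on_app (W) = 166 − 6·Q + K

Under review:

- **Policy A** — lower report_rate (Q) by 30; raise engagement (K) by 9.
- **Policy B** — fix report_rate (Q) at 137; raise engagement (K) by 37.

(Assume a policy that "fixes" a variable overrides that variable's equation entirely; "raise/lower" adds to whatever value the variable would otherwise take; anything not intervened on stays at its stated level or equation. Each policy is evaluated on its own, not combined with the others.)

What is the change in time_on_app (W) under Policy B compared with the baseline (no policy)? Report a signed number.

Baseline:
  Q = 67
  K = 59
  W = 166 − 6·67 + 59 = -177
Policy B (Q := 137, K + 37):
  Q = 137
  K = 59 + 37 = 96
  W = 166 − 6·137 + 96 = -560
Change in W: -560 − (-177) = -383

-383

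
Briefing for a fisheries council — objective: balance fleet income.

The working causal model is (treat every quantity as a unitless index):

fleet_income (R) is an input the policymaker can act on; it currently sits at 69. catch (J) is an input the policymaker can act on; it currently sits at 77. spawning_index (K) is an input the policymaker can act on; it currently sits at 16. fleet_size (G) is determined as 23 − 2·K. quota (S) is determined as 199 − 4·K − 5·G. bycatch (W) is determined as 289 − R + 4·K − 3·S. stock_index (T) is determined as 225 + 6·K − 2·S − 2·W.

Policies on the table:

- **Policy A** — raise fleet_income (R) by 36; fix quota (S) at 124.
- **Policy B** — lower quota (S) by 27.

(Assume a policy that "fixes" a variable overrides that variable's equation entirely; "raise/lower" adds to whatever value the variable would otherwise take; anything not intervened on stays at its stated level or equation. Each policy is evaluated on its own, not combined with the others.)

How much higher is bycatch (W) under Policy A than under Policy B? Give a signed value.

Policy A (R + 36, S := 124):
  R = 69 + 36 = 105
  K = 16
  G = 23 − 2·16 = -9
  S = 124
  W = 289 − 105 + 4·16 − 3·124 = -124
Policy B (S − 27):
  R = 69
  K = 16
  G = 23 − 2·16 = -9
  S = 199 − 4·16 − 5·(-9) (−27 from intervention) = 153
  W = 289 − 69 + 4·16 − 3·153 = -175
W: -124 − (-175) = 51

51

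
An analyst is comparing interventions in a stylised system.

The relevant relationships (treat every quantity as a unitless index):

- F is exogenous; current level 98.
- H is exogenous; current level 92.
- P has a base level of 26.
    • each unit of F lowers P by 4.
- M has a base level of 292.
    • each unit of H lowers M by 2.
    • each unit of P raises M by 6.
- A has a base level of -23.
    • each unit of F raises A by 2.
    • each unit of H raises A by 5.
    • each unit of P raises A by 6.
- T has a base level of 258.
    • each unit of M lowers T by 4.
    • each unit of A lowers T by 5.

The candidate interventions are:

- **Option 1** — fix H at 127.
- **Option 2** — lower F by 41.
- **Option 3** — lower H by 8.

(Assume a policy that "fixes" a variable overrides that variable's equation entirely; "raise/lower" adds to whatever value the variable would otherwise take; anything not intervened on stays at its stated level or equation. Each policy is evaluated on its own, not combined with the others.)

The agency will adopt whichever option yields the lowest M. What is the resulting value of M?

-2158

Option 1 (H := 127):
  F = 98
  H = 127
  P = 26 − 4·98 = -366
  M = 292 − 2·127 + 6·(-366) = -2158
Option 2 (F − 41):
  F = 98 − 41 = 57
  H = 92
  P = 26 − 4·57 = -202
  M = 292 − 2·92 + 6·(-202) = -1104
Option 3 (H − 8):
  F = 98
  H = 92 − 8 = 84
  P = 26 − 4·98 = -366
  M = 292 − 2·84 + 6·(-366) = -2072
Comparing — Option 1: M=-2158, Option 2: M=-1104, Option 3: M=-2072. Lowest is -2158 (Option 1).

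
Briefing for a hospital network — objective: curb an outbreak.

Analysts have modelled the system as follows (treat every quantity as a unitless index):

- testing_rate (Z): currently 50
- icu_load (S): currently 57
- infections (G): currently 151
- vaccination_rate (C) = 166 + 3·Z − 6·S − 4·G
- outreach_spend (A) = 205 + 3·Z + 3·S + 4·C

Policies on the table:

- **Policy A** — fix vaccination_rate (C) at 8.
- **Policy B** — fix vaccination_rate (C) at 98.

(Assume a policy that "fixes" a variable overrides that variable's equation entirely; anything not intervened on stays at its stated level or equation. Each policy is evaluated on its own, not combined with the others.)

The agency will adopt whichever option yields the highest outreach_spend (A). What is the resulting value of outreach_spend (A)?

Policy A (C := 8):
  Z = 50
  S = 57
  G = 151
  C = 8
  A = 205 + 3·50 + 3·57 + 4·8 = 558
Policy B (C := 98):
  Z = 50
  S = 57
  G = 151
  C = 98
  A = 205 + 3·50 + 3·57 + 4·98 = 918
Comparing — Policy A: A=558, Policy B: A=918. Highest is 918 (Policy B).

918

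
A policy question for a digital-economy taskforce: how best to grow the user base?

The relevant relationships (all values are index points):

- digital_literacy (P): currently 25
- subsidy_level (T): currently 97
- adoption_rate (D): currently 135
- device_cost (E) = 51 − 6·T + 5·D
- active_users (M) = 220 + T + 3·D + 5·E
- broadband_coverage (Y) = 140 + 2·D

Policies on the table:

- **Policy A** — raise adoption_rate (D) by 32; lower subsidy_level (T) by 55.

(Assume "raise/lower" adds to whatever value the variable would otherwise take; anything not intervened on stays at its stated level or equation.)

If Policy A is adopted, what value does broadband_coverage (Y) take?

474

Policy A (D + 32, T − 55):
  D = 135 + 32 = 167
  Y = 140 + 2·167 = 474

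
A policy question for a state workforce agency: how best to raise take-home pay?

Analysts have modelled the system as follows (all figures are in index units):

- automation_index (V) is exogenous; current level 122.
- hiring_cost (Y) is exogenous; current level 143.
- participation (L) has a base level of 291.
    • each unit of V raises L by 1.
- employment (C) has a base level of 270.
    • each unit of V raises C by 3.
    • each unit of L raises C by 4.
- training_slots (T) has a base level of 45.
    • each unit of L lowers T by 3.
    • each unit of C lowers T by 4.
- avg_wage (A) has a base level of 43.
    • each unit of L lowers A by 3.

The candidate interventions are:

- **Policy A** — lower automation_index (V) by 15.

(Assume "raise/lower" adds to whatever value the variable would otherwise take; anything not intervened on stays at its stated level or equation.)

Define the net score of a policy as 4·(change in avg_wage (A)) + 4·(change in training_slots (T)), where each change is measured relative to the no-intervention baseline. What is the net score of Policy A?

Baseline:
  V = 122
  L = 291 + 122 = 413
  C = 270 + 3·122 + 4·413 = 2288
  T = 45 − 3·413 − 4·2288 = -10346
  A = 43 − 3·413 = -1196
Policy A (V − 15):
  V = 122 − 15 = 107
  L = 291 + 107 = 398
  C = 270 + 3·107 + 4·398 = 2183
  T = 45 − 3·398 − 4·2183 = -9881
  A = 43 − 3·398 = -1151
ΔA = -1151 − (-1196) = 45; ΔT = -9881 − (-10346) = 465
Score = 4·45 + 4·465 = 2040

2040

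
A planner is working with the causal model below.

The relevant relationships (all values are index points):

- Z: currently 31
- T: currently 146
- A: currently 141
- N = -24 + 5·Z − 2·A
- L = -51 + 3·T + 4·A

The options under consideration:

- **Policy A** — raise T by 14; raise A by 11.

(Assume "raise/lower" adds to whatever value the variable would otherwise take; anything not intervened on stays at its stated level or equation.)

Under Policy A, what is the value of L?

1037

Policy A (T + 14, A + 11):
  T = 146 + 14 = 160
  A = 141 + 11 = 152
  L = -51 + 3·160 + 4·152 = 1037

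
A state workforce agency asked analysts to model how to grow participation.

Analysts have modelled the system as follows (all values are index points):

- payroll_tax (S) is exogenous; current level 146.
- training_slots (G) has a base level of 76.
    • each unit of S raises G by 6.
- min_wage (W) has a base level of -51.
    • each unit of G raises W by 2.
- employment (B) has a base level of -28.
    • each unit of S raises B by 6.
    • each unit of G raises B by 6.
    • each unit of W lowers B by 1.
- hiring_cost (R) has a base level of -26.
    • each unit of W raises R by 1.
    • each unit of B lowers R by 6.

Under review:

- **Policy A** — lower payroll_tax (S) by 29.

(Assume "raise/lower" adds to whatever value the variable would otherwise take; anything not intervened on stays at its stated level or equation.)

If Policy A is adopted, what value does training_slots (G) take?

778

Policy A (S − 29):
  S = 146 − 29 = 117
  G = 76 + 6·117 = 778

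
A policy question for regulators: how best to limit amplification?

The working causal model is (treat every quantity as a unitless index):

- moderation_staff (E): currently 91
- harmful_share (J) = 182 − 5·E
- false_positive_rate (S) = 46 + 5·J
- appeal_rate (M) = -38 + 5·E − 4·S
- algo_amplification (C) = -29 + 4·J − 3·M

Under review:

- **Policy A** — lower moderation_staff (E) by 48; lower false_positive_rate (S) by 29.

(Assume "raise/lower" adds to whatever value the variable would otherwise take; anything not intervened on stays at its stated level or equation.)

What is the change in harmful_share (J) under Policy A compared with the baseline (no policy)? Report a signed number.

240

Baseline:
  E = 91
  J = 182 − 5·91 = -273
Policy A (E − 48, S − 29):
  E = 91 − 48 = 43
  J = 182 − 5·43 = -33
Change in J: -33 − (-273) = 240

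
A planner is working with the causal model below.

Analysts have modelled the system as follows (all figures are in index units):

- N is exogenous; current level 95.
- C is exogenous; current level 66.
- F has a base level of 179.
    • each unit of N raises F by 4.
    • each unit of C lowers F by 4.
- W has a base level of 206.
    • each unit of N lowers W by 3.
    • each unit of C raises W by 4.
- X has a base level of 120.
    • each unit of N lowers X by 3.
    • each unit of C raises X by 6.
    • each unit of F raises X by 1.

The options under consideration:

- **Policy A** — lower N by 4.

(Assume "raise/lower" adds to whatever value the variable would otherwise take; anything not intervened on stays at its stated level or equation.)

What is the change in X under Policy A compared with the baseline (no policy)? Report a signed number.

-4

Baseline:
  N = 95
  C = 66
  F = 179 + 4·95 − 4·66 = 295
  X = 120 − 3·95 + 6·66 + 295 = 526
Policy A (N − 4):
  N = 95 − 4 = 91
  C = 66
  F = 179 + 4·91 − 4·66 = 279
  X = 120 − 3·91 + 6·66 + 279 = 522
Change in X: 522 − 526 = -4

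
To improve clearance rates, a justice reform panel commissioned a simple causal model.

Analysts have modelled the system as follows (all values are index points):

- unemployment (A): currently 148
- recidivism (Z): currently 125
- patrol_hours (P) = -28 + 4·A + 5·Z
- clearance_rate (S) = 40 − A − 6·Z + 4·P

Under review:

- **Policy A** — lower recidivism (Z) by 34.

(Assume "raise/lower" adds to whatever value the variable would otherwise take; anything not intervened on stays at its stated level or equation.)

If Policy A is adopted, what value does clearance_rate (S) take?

3422

Policy A (Z − 34):
  A = 148
  Z = 125 − 34 = 91
  P = -28 + 4·148 + 5·91 = 1019
  S = 40 − 148 − 6·91 + 4·1019 = 3422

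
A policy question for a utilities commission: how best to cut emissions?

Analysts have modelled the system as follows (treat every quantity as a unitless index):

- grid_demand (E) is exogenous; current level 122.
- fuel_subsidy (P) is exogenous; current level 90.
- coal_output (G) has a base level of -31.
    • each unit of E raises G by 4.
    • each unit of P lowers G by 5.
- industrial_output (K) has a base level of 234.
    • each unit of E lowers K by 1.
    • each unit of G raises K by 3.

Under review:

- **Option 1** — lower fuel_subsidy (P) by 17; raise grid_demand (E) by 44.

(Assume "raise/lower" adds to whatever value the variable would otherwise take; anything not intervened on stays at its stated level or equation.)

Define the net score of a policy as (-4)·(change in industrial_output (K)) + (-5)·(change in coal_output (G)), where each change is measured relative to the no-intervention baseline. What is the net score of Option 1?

Baseline:
  E = 122
  P = 90
  G = -31 + 4·122 − 5·90 = 7
  K = 234 − 122 + 3·7 = 133
Option 1 (P − 17, E + 44):
  E = 122 + 44 = 166
  P = 90 − 17 = 73
  G = -31 + 4·166 − 5·73 = 268
  K = 234 − 166 + 3·268 = 872
ΔK = 872 − 133 = 739; ΔG = 268 − 7 = 261
Score = (-4)·739 + (-5)·261 = -4261

-4261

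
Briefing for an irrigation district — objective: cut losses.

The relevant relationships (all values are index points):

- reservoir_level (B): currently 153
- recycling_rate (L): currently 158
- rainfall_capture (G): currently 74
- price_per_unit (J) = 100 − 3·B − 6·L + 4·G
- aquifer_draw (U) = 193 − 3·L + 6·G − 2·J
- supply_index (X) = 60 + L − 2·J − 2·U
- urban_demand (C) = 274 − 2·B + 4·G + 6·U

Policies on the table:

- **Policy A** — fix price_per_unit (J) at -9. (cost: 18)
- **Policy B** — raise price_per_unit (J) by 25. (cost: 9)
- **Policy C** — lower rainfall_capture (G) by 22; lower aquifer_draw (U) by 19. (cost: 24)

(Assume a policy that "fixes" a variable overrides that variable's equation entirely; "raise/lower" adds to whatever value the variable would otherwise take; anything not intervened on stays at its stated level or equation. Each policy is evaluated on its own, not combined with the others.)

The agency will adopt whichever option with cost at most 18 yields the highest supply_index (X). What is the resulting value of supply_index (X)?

Policy A (J := -9):
  B = 153
  L = 158
  G = 74
  J = -9
  U = 193 − 3·158 + 6·74 − 2·(-9) = 181
  X = 60 + 158 − 2·(-9) − 2·181 = -126
Policy B (J + 25):
  B = 153
  L = 158
  G = 74
  J = 100 − 3·153 − 6·158 + 4·74 (+25 from intervention) = -986
  U = 193 − 3·158 + 6·74 − 2·(-986) = 2135
  X = 60 + 158 − 2·(-986) − 2·2135 = -2080
Comparing — Policy A: X=-126, Policy B: X=-2080. Highest is -126 (Policy A).

-126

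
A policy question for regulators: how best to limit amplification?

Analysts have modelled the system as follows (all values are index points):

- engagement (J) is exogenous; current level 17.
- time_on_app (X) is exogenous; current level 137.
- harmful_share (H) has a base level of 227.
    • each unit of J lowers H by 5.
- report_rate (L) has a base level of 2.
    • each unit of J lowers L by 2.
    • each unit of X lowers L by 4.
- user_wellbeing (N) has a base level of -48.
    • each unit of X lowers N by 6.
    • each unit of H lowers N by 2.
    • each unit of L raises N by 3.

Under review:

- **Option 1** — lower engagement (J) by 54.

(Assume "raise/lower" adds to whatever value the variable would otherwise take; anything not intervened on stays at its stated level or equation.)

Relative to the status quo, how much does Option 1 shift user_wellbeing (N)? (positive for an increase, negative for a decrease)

-216

Baseline:
  J = 17
  X = 137
  H = 227 − 5·17 = 142
  L = 2 − 2·17 − 4·137 = -580
  N = -48 − 6·137 − 2·142 + 3·(-580) = -2894
Option 1 (J − 54):
  J = 17 − 54 = -37
  X = 137
  H = 227 − 5·(-37) = 412
  L = 2 − 2·(-37) − 4·137 = -472
  N = -48 − 6·137 − 2·412 + 3·(-472) = -3110
Change in N: -3110 − (-2894) = -216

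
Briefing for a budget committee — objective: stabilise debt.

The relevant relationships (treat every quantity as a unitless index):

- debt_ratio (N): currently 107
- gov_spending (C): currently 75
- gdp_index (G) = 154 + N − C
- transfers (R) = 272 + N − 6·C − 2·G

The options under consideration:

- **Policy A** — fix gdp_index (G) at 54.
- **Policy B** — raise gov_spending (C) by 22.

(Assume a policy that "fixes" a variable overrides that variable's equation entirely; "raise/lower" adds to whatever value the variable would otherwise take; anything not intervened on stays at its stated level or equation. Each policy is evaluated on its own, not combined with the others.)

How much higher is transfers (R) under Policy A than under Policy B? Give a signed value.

Policy A (G := 54):
  N = 107
  C = 75
  G = 54
  R = 272 + 107 − 6·75 − 2·54 = -179
Policy B (C + 22):
  N = 107
  C = 75 + 22 = 97
  G = 154 + 107 − 97 = 164
  R = 272 + 107 − 6·97 − 2·164 = -531
R: -179 − (-531) = 352

352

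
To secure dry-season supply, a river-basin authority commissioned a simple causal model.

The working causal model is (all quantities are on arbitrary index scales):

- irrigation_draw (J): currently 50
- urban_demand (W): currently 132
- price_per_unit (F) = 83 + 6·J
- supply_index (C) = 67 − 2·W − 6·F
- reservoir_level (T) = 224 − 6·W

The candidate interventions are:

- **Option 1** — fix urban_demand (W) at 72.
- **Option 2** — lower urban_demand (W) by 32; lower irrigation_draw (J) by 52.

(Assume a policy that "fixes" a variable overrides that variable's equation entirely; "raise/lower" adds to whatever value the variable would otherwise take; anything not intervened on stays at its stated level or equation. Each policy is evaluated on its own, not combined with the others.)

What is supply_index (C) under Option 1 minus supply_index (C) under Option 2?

-1816

Option 1 (W := 72):
  J = 50
  W = 72
  F = 83 + 6·50 = 383
  C = 67 − 2·72 − 6·383 = -2375
Option 2 (W − 32, J − 52):
  J = 50 − 52 = -2
  W = 132 − 32 = 100
  F = 83 + 6·(-2) = 71
  C = 67 − 2·100 − 6·71 = -559
C: -2375 − (-559) = -1816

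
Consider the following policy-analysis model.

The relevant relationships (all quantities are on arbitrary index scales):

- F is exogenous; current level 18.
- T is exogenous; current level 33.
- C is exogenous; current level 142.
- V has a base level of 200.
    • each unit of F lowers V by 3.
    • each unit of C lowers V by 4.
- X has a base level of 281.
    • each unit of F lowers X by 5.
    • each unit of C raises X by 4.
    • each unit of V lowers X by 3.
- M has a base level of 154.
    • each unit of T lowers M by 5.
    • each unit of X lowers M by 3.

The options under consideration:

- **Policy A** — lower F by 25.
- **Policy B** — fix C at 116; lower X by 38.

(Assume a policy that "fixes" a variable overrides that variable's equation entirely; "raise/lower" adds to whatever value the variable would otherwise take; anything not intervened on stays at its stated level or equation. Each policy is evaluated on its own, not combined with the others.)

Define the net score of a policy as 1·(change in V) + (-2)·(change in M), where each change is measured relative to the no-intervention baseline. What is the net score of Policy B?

Baseline:
  F = 18
  T = 33
  C = 142
  V = 200 − 3·18 − 4·142 = -422
  X = 281 − 5·18 + 4·142 − 3·(-422) = 2025
  M = 154 − 5·33 − 3·2025 = -6086
Policy B (C := 116, X − 38):
  F = 18
  T = 33
  C = 116
  V = 200 − 3·18 − 4·116 = -318
  X = 281 − 5·18 + 4·116 − 3·(-318) (−38 from intervention) = 1571
  M = 154 − 5·33 − 3·1571 = -4724
ΔV = -318 − (-422) = 104; ΔM = -4724 − (-6086) = 1362
Score = 1·104 + (-2)·1362 = -2620

-2620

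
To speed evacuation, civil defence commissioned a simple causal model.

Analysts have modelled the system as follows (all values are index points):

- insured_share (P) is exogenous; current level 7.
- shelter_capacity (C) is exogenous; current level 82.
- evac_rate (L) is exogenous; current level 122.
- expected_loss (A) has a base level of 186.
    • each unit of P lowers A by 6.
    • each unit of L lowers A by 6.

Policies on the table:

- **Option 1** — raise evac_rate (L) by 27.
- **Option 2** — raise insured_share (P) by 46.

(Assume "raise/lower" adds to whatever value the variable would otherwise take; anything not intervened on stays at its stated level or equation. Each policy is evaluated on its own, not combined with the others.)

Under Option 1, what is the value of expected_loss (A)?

Option 1 (L + 27):
  P = 7
  L = 122 + 27 = 149
  A = 186 − 6·7 − 6·149 = -750

-750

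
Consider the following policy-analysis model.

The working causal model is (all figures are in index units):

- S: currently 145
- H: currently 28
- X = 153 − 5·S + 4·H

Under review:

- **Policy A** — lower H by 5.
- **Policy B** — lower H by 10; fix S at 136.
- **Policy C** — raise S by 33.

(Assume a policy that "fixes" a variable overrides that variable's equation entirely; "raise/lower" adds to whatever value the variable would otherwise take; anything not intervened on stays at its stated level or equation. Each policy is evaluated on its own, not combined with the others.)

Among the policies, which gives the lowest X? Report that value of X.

-625

Policy A (H − 5):
  S = 145
  H = 28 − 5 = 23
  X = 153 − 5·145 + 4·23 = -480
Policy B (H − 10, S := 136):
  S = 136
  H = 28 − 10 = 18
  X = 153 − 5·136 + 4·18 = -455
Policy C (S + 33):
  S = 145 + 33 = 178
  H = 28
  X = 153 − 5·178 + 4·28 = -625
Comparing — Policy A: X=-480, Policy B: X=-455, Policy C: X=-625. Lowest is -625 (Policy C).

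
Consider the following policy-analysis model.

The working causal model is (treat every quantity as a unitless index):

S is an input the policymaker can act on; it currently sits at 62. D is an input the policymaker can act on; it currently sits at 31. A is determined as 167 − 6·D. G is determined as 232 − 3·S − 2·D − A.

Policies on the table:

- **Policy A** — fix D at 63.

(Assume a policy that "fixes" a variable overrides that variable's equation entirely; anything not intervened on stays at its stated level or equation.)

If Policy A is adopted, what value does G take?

Policy A (D := 63):
  S = 62
  D = 63
  A = 167 − 6·63 = -211
  G = 232 − 3·62 − 2·63 − (-211) = 131

131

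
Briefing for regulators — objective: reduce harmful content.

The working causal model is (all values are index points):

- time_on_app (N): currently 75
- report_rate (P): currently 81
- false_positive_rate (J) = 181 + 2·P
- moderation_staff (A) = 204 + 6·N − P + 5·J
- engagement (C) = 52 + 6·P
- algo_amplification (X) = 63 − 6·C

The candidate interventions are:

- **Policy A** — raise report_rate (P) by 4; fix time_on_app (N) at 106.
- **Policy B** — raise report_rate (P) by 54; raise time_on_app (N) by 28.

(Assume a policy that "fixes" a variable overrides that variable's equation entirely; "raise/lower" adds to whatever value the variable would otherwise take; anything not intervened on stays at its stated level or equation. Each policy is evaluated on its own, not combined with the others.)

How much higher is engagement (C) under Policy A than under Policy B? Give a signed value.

-300

Policy A (P + 4, N := 106):
  P = 81 + 4 = 85
  C = 52 + 6·85 = 562
Policy B (P + 54, N + 28):
  P = 81 + 54 = 135
  C = 52 + 6·135 = 862
C: 562 − 862 = -300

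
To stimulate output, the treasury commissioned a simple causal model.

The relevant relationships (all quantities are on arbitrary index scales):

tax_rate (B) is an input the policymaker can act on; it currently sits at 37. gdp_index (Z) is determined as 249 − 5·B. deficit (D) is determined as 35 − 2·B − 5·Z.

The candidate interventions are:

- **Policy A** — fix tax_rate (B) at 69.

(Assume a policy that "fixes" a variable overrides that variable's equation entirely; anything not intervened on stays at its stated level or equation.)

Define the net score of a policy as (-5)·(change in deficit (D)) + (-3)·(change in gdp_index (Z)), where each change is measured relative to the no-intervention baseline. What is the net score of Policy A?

-3200

Baseline:
  B = 37
  Z = 249 − 5·37 = 64
  D = 35 − 2·37 − 5·64 = -359
Policy A (B := 69):
  B = 69
  Z = 249 − 5·69 = -96
  D = 35 − 2·69 − 5·(-96) = 377
ΔD = 377 − (-359) = 736; ΔZ = -96 − 64 = -160
Score = (-5)·736 + (-3)·(-160) = -3200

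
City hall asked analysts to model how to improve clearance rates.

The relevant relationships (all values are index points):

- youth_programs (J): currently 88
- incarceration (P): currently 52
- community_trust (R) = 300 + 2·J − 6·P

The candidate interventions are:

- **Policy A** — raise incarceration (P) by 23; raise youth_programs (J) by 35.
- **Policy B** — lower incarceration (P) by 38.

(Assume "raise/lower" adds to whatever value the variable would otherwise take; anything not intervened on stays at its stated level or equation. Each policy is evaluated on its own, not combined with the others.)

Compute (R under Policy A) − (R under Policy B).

-296

Policy A (P + 23, J + 35):
  J = 88 + 35 = 123
  P = 52 + 23 = 75
  R = 300 + 2·123 − 6·75 = 96
Policy B (P − 38):
  J = 88
  P = 52 − 38 = 14
  R = 300 + 2·88 − 6·14 = 392
R: 96 − 392 = -296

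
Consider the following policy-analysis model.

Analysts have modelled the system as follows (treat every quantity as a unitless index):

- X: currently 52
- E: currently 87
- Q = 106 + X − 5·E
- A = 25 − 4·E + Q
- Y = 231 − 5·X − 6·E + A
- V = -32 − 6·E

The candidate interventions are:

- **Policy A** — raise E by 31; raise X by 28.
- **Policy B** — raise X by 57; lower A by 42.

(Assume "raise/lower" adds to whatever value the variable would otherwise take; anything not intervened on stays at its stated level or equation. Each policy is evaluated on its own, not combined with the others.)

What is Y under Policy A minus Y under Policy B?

Policy A (E + 31, X + 28):
  X = 52 + 28 = 80
  E = 87 + 31 = 118
  Q = 106 + 80 − 5·118 = -404
  A = 25 − 4·118 + (-404) = -851
  Y = 231 − 5·80 − 6·118 + (-851) = -1728
Policy B (X + 57, A − 42):
  X = 52 + 57 = 109
  E = 87
  Q = 106 + 109 − 5·87 = -220
  A = 25 − 4·87 + (-220) (−42 from intervention) = -585
  Y = 231 − 5·109 − 6·87 + (-585) = -1421
Y: -1728 − (-1421) = -307

-307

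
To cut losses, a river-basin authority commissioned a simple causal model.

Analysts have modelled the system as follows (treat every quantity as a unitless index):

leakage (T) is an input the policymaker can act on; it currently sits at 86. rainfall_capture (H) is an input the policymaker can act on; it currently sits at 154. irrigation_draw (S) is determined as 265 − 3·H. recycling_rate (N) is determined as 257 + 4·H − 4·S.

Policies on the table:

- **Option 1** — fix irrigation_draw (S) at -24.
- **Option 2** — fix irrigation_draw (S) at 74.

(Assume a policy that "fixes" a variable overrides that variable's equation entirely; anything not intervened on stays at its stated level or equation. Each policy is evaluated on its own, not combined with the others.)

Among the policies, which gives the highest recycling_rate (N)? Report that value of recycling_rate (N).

Option 1 (S := -24):
  H = 154
  S = -24
  N = 257 + 4·154 − 4·(-24) = 969
Option 2 (S := 74):
  H = 154
  S = 74
  N = 257 + 4·154 − 4·74 = 577
Comparing — Option 1: N=969, Option 2: N=577. Highest is 969 (Option 1).

969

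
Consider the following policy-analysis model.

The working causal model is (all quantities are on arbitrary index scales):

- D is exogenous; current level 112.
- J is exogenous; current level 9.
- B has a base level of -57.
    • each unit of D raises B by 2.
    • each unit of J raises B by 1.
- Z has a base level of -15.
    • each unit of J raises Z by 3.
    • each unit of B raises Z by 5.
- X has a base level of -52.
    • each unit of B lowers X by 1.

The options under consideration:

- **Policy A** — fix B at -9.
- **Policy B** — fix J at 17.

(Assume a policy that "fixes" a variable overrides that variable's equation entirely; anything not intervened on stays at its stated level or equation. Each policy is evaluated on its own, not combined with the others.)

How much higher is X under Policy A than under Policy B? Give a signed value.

Policy A (B := -9):
  D = 112
  J = 9
  B = -9
  X = -52 − (-9) = -43
Policy B (J := 17):
  D = 112
  J = 17
  B = -57 + 2·112 + 17 = 184
  X = -52 − 184 = -236
X: -43 − (-236) = 193

193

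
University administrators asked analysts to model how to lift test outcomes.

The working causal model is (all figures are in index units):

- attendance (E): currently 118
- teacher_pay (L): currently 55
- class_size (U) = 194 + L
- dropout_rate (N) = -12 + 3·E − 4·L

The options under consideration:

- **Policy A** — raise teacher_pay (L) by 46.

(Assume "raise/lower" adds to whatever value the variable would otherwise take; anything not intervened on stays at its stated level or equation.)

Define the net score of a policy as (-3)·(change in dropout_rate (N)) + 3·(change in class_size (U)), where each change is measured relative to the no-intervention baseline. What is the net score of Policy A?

690

Baseline:
  E = 118
  L = 55
  U = 194 + 55 = 249
  N = -12 + 3·118 − 4·55 = 122
Policy A (L + 46):
  E = 118
  L = 55 + 46 = 101
  U = 194 + 101 = 295
  N = -12 + 3·118 − 4·101 = -62
ΔN = -62 − 122 = -184; ΔU = 295 − 249 = 46
Score = (-3)·(-184) + 3·46 = 690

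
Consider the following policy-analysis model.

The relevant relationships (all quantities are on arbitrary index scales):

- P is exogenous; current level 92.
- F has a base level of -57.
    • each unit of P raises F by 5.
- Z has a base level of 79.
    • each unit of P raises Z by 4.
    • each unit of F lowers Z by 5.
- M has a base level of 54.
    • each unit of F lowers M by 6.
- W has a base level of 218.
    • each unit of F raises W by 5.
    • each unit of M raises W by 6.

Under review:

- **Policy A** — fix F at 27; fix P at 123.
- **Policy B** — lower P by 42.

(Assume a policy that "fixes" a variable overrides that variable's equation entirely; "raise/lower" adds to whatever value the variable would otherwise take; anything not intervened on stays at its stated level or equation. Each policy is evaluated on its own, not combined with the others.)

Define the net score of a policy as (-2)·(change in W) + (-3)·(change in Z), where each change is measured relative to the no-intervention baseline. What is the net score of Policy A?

-29324

Baseline:
  P = 92
  F = -57 + 5·92 = 403
  Z = 79 + 4·92 − 5·403 = -1568
  M = 54 − 6·403 = -2364
  W = 218 + 5·403 + 6·(-2364) = -11951
Policy A (F := 27, P := 123):
  P = 123
  F = 27
  Z = 79 + 4·123 − 5·27 = 436
  M = 54 − 6·27 = -108
  W = 218 + 5·27 + 6·(-108) = -295
ΔW = -295 − (-11951) = 11656; ΔZ = 436 − (-1568) = 2004
Score = (-2)·11656 + (-3)·2004 = -29324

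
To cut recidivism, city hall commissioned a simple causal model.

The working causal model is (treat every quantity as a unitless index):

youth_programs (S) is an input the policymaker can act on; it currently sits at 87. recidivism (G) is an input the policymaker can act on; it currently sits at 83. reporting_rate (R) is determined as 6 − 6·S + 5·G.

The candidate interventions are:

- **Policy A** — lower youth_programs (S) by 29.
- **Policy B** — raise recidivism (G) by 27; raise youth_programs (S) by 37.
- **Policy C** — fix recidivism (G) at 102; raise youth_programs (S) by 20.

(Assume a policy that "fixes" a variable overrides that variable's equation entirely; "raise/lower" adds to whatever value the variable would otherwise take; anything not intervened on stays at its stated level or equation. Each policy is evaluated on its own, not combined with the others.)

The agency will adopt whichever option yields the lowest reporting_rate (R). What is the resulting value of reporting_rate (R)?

-188

Policy A (S − 29):
  S = 87 − 29 = 58
  G = 83
  R = 6 − 6·58 + 5·83 = 73
Policy B (G + 27, S + 37):
  S = 87 + 37 = 124
  G = 83 + 27 = 110
  R = 6 − 6·124 + 5·110 = -188
Policy C (G := 102, S + 20):
  S = 87 + 20 = 107
  G = 102
  R = 6 − 6·107 + 5·102 = -126
Comparing — Policy A: R=73, Policy B: R=-188, Policy C: R=-126. Lowest is -188 (Policy B).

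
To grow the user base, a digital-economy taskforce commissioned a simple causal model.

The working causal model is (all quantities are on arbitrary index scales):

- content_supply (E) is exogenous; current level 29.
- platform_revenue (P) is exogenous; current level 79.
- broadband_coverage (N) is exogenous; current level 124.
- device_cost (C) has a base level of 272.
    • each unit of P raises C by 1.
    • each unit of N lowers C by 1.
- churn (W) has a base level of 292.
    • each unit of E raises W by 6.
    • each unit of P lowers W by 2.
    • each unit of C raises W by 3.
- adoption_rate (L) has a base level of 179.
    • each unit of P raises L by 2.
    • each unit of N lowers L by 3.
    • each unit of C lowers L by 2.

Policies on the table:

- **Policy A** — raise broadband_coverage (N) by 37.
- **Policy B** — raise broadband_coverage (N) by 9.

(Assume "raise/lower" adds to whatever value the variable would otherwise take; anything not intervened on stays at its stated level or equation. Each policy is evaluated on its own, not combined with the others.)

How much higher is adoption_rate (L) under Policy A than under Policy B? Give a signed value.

-28

Policy A (N + 37):
  P = 79
  N = 124 + 37 = 161
  C = 272 + 79 − 161 = 190
  L = 179 + 2·79 − 3·161 − 2·190 = -526
Policy B (N + 9):
  P = 79
  N = 124 + 9 = 133
  C = 272 + 79 − 133 = 218
  L = 179 + 2·79 − 3·133 − 2·218 = -498
L: -526 − (-498) = -28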